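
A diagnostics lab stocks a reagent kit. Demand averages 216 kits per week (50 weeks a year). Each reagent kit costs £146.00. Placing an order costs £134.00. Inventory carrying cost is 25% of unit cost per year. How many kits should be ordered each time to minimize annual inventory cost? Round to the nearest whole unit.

Q* ≈ 282 kits

Annual demand D = 216 × 50 = 10,800.
Holding cost H = 0.25 × £146.00 = £36.5000 per unit per year.
EOQ = √(2DS / H) = √(2 × 10,800 × 134 / 36.5).
= √(2,894,400 / 36.5) = √79,298.6301 ≈ 281.600.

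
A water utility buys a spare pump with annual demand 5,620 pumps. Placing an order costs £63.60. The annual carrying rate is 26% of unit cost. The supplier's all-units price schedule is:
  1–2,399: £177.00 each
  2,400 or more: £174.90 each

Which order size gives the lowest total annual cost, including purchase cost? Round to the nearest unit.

Holding cost per unit per year at price C is H = 0.26·C.
For each price level, check whether its EOQ is feasible; otherwise the best quantity at that price is the breakpoint.
EOQ at £177.00 = 124.6 (feasible in tier 1): TC = 5,620×£177.00 + (5,620/124.6)×63.6 + (124.6/2)×0.26×£177.00 = £1,000,475.68.
EOQ at £174.90 = 125.4 < 2400, so use break Q=2400: TC = 5,620×£174.90 + (5,620/2400.0)×63.6 + (2400.0/2)×0.26×£174.90 = £1,037,655.73.
Lowest total cost is £1,000,475.68 at Q = 124.6.

Q* ≈ 125 pumps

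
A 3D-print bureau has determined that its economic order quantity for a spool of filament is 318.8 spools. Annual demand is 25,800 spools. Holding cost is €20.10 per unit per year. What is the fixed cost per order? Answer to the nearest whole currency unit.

S ≈ €40

The basic EOQ model gives Q* = √(2DS/H); rearrange for the unknown.
From Q* = √(2DS/H): S = Q*²H / (2D) = 318.8² × 20.1 / (2 × 25,800) = 39.5898.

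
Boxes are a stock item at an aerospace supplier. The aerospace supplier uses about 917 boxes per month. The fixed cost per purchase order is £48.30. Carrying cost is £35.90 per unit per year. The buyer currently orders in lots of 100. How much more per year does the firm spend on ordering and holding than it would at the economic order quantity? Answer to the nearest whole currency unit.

Annual demand D = 917 × 12 = 11,004.
EOQ = √(2DS/H) = √(2 × 11,004 × 48.3 / 35.9) ≈ 172.07.
Cost at Q* = (D/Q*)S + (Q*/2)H = √(2DSH) ≈ £6,177.48.
Cost at Q = 100: (11,004/100)×48.3 + (100/2)×35.9 = £5,314.93 + £1,795.00 = £7,109.93.
Excess = £7,109.93 − £6,177.48 = £932.46.

Extra cost ≈ £932 per year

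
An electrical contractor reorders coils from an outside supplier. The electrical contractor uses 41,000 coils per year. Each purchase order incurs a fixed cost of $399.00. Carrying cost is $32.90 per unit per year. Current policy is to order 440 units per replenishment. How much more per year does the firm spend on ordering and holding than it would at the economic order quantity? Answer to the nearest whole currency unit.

EOQ = √(2DS/H) = √(2 × 41,000 × 399 / 32.9) ≈ 997.23.
Cost at Q* = (D/Q*)S + (Q*/2)H = √(2DSH) ≈ $32,808.87.
Cost at Q = 440: (41,000/440)×399 + (440/2)×32.9 = $37,179.55 + $7,238.00 = $44,417.55.
Excess = $44,417.55 − $32,808.87 = $11,608.67.

Extra cost ≈ $11,609 per year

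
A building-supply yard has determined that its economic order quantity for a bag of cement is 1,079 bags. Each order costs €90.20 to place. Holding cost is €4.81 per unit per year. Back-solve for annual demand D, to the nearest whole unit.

D ≈ 31,042 bags per year

Squaring Q* = √(2DS/H) gives Q*² = 2DS/H.
From Q* = √(2DS/H): D = Q*²H / (2S) = 1,079² × 4.81 / (2 × 90.2) = 31042.124.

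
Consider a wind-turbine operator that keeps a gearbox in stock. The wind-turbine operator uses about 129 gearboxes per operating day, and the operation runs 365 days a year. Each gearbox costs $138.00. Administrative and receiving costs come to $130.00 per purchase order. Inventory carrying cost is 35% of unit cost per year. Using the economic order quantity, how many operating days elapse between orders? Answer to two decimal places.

Annual demand D = 129 × 365 = 47,085.
Holding cost H = 0.35 × $138.00 = $48.3000 per unit per year.
The optimal lot size = √(2DS/H) = √(2 × 47,085 × 130 / 48.3) ≈ 503.45.
Cycle time = Q*/D × 365 = 503.45 / 47,085 × 365 ≈ 3.903 days.

T ≈ 3.90 days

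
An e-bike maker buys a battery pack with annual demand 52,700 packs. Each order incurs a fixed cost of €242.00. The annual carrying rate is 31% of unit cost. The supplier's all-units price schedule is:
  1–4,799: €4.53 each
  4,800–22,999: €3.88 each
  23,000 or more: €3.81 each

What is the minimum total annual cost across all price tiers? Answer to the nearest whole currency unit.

TC* ≈ €210,020

Holding cost per unit per year at price C is H = 0.31·C.
For each price level, check whether its EOQ is feasible; otherwise the best quantity at that price is the breakpoint.
EOQ at €4.53 = 4261.8 (feasible in tier 1): TC = 52,700×€4.53 + (52,700/4261.8)×242 + (4261.8/2)×0.31×€4.53 = €244,715.91.
EOQ at €3.88 = 4605.0 < 4800, so use break Q=4800: TC = 52,700×€3.88 + (52,700/4800.0)×242 + (4800.0/2)×0.31×€3.88 = €210,019.68.
EOQ at €3.81 = 4647.1 < 23000, so use break Q=23000: TC = 52,700×€3.81 + (52,700/23000.0)×242 + (23000.0/2)×0.31×€3.81 = €214,924.15.
Lowest total cost among the candidates is at Q = 4800.0.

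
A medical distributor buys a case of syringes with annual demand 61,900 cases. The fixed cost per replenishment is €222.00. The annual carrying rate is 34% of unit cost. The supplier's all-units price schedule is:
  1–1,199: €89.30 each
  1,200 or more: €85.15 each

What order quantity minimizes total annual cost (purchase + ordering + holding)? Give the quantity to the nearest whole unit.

Q* ≈ 1,200 cases

Holding cost per unit per year at price C is H = 0.34·C.
Candidates are each tier's EOQ (if it falls in that tier) and each price-break quantity.
EOQ at €89.30 = 951.4 (feasible in tier 1): TC = 61,900×€89.30 + (61,900/951.4)×222 + (951.4/2)×0.34×€89.30 = €5,556,556.97.
EOQ at €85.15 = 974.3 < 1200, so use break Q=1200: TC = 61,900×€85.15 + (61,900/1200.0)×222 + (1200.0/2)×0.34×€85.15 = €5,299,607.10.
Lowest total cost is €5,299,607.10 at Q = 1200.0.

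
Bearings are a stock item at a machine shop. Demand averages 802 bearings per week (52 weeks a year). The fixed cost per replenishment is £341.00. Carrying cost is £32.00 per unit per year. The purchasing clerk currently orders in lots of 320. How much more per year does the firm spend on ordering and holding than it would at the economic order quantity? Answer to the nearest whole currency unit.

Annual demand D = 802 × 52 = 41,704.
EOQ = √(2DS/H) = √(2 × 41,704 × 341 / 32) ≈ 942.77.
Cost at Q* = (D/Q*)S + (Q*/2)H = √(2DSH) ≈ £30,168.66.
Cost at Q = 320: (41,704/320)×341 + (320/2)×32 = £44,440.82 + £5,120.00 = £49,560.82.
Excess = £49,560.82 − £30,168.66 = £19,392.16.

Extra cost ≈ £19,392 per year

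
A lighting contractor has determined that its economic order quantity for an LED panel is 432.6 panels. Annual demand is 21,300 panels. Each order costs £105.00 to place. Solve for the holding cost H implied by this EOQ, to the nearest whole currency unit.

The basic EOQ model gives Q* = √(2DS/H); rearrange for the unknown.
From Q* = √(2DS/H): H = 2DS / Q*² = 2 × 21,300 × 105 / 432.6² = 23.9015.

H ≈ £24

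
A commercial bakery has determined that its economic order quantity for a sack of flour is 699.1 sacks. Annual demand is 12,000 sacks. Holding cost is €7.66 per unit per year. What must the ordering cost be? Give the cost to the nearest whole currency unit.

S ≈ €156

Squaring Q* = √(2DS/H) gives Q*² = 2DS/H.
From Q* = √(2DS/H): S = Q*²H / (2D) = 699.1² × 7.66 / (2 × 12,000) = 155.9898.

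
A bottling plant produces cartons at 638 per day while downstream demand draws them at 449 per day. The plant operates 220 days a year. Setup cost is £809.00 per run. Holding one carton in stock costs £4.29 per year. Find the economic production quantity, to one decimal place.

Q* ≈ 11,214.4 cartons

Annual demand D = 449 × 220 = 98,780.
Production build-up factor (1 − d/p) = 1 − 449/638 = 0.2962.
Q* = √(2DS / (H(1 − d/p))) = √(2 × 98,780 × 809 / (4.29 × 0.2962)).
= √(159,826,040 / 1.2709) ≈ 11214.362.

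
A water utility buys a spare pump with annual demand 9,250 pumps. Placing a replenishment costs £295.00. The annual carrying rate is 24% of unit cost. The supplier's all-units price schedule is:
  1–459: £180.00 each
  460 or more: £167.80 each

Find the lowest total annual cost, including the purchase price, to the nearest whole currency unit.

Holding cost per unit per year at price C is H = 0.24·C.
Evaluate total cost at each tier's feasible EOQ or, if the EOQ is below the tier, at the tier's minimum quantity.
EOQ at £180.00 = 355.4 (feasible in tier 1): TC = 9,250×£180.00 + (9,250/355.4)×295 + (355.4/2)×0.24×£180.00 = £1,680,354.61.
EOQ at £167.80 = 368.1 < 460, so use break Q=460: TC = 9,250×£167.80 + (9,250/460.0)×295 + (460.0/2)×0.24×£167.80 = £1,567,344.63.
Lowest total cost among the candidates is at Q = 460.0.

TC* ≈ £1,567,345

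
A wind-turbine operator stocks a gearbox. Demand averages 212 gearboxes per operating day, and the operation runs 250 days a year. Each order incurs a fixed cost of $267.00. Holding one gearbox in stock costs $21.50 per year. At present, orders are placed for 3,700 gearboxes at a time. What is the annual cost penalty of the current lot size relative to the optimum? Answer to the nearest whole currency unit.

Annual demand D = 212 × 250 = 53,000.
EOQ = √(2DS/H) = √(2 × 53,000 × 267 / 21.5) ≈ 1147.33.
Cost at Q* = (D/Q*)S + (Q*/2)H = √(2DSH) ≈ $24,667.65.
Cost at Q = 3,700: (53,000/3,700)×267 + (3,700/2)×21.5 = $3,824.59 + $39,775.00 = $43,599.59.
Excess = $43,599.59 − $24,667.65 = $18,931.94.

Extra cost ≈ $18,932 per year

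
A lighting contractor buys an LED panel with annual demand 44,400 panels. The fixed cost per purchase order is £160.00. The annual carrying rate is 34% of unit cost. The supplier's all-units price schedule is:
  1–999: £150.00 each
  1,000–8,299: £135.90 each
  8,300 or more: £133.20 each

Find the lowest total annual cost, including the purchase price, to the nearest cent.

Holding cost per unit per year at price C is H = 0.34·C.
For each price level, check whether its EOQ is feasible; otherwise the best quantity at that price is the breakpoint.
EOQ at £150.00 = 527.8 (feasible in tier 1): TC = 44,400×£150.00 + (44,400/527.8)×160 + (527.8/2)×0.34×£150.00 = £6,686,918.54.
EOQ at £135.90 = 554.5 < 1000, so use break Q=1000: TC = 44,400×£135.90 + (44,400/1000.0)×160 + (1000.0/2)×0.34×£135.90 = £6,064,167.00.
EOQ at £133.20 = 560.1 < 8300, so use break Q=8300: TC = 44,400×£133.20 + (44,400/8300.0)×160 + (8300.0/2)×0.34×£133.20 = £6,102,881.10.
Lowest total cost among the candidates is at Q = 1000.0.

TC* ≈ £6,064,167.00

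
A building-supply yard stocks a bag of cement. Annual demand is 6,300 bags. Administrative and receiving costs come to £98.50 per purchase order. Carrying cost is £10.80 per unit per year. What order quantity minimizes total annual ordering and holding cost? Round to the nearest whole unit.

Q* ≈ 339 bags

EOQ = √(2DS / H) = √(2 × 6,300 × 98.5 / 10.8).
= √(1,241,100 / 10.8) = √114,916.6667 ≈ 338.994.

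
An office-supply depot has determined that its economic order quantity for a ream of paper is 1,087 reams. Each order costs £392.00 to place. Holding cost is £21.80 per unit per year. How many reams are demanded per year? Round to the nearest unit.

D ≈ 32,855 reams per year

Squaring Q* = √(2DS/H) gives Q*² = 2DS/H.
From Q* = √(2DS/H): D = Q*²H / (2S) = 1,087² × 21.8 / (2 × 392) = 32854.852.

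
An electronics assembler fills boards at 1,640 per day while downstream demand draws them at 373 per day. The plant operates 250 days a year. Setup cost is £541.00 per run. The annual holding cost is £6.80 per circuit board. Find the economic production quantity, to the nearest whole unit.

Q* ≈ 4,382 boards

Annual demand D = 373 × 250 = 93,250.
Production build-up factor (1 − d/p) = 1 − 373/1,640 = 0.7726.
Q* = √(2DS / (H(1 − d/p))) = √(2 × 93,250 × 541 / (6.8 × 0.7726)).
= √(100,896,500 / 5.2534) ≈ 4382.452.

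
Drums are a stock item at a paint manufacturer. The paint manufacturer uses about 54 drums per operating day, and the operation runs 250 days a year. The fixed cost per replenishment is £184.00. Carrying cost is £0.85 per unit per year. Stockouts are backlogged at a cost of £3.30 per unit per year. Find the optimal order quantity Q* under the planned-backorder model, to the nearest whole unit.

Annual demand D = 54 × 250 = 13,500.
With planned backorders, Q* = √(2DS/H) · √((H+B)/B).
√(2DS/H) = √(2 × 13,500 × 184 / 0.85) = 2417.583.
√((H+B)/B) = √((0.85+3.3)/3.3) = 1.1214.
Q* ≈ 2711.118.

Q* ≈ 2,711 drums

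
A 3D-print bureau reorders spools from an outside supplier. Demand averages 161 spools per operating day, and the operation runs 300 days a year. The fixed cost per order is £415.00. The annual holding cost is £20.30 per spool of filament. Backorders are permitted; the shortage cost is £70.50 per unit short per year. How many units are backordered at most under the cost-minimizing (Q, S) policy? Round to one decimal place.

Annual demand D = 161 × 300 = 48,300.
With planned backorders, Q* = √(2DS/H) · √((H+B)/B).
√(2DS/H) = √(2 × 48,300 × 415 / 20.3) = 1405.286.
√((H+B)/B) = √((20.3+70.5)/70.5) = 1.1349.
Q* ≈ 1594.825.
S* = Q* · H/(H+B) = 1594.825 × 20.3/90.8 ≈ 356.552.

S* ≈ 356.6 spools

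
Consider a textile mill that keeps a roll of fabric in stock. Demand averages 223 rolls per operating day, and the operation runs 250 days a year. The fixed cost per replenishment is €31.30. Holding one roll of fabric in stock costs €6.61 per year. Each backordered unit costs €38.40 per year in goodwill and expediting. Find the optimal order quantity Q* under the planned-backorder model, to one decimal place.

Annual demand D = 223 × 250 = 55,750.
With planned backorders, Q* = √(2DS/H) · √((H+B)/B).
√(2DS/H) = √(2 × 55,750 × 31.3 / 6.61) = 726.623.
√((H+B)/B) = √((6.61+38.4)/38.4) = 1.0827.
Q* ≈ 786.679.

Q* ≈ 786.7 rolls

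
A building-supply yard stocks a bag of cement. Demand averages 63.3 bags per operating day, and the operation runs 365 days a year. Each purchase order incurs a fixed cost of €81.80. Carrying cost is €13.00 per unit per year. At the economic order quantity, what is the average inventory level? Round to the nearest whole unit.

Annual demand D = 63.3 × 365 = 23,104.5.
The optimal lot size = √(2DS/H) = √(2 × 23,104.5 × 81.8 / 13) ≈ 539.22.
Average inventory = Q*/2 ≈ 539.22 / 2 = 269.611.

Average inventory ≈ 270 bags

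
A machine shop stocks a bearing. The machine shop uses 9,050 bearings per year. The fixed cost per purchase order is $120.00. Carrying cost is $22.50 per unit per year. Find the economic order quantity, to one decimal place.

EOQ = √(2DS / H) = √(2 × 9,050 × 120 / 22.5).
= √(2,172,000 / 22.5) = √96,533.3333 ≈ 310.698.

Q* ≈ 310.7 bearings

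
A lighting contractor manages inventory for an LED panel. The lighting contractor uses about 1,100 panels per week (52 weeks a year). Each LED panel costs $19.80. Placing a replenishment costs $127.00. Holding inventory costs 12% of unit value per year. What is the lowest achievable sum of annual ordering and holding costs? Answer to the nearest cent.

Annual demand D = 1,100 × 52 = 57,200.
Holding cost H = 0.12 × $19.80 = $2.3760 per unit per year.
The optimal lot size = √(2DS/H) = √(2 × 57,200 × 127 / 2.376) ≈ 2472.82.
At Q*, ordering cost (D/Q*)S equals holding cost (Q*/2)H, each = √(DSH/2).
Minimum total = √(2DSH) = √(2 × 57,200 × 127 × 2.376) ≈ 5875.409.

TC* ≈ $5,875.41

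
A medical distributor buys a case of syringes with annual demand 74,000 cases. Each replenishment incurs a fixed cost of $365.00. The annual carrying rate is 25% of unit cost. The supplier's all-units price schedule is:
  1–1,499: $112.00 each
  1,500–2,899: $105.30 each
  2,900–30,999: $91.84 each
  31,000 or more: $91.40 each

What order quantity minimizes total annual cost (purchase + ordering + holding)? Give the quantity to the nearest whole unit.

Q* ≈ 2,900 cases

Holding cost per unit per year at price C is H = 0.25·C.
For each price level, check whether its EOQ is feasible; otherwise the best quantity at that price is the breakpoint.
EOQ at $112.00 = 1389.0 (feasible in tier 1): TC = 74,000×$112.00 + (74,000/1389.0)×365 + (1389.0/2)×0.25×$112.00 = $8,326,891.64.
EOQ at $105.30 = 1432.5 < 1500, so use break Q=1500: TC = 74,000×$105.30 + (74,000/1500.0)×365 + (1500.0/2)×0.25×$105.30 = $7,829,950.42.
EOQ at $91.84 = 1533.9 < 2900, so use break Q=2900: TC = 74,000×$91.84 + (74,000/2900.0)×365 + (2900.0/2)×0.25×$91.84 = $6,838,765.79.
EOQ at $91.40 = 1537.6 < 31000, so use break Q=31000: TC = 74,000×$91.40 + (74,000/31000.0)×365 + (31000.0/2)×0.25×$91.40 = $7,118,646.29.
Lowest total cost is $6,838,765.79 at Q = 2900.0.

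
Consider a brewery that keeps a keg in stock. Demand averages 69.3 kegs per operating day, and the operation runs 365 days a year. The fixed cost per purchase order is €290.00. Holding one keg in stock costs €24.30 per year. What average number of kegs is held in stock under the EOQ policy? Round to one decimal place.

Annual demand D = 69.3 × 365 = 25,294.5.
The optimal lot size = √(2DS/H) = √(2 × 25,294.5 × 290 / 24.3) ≈ 777.01.
Average inventory = Q*/2 ≈ 777.01 / 2 = 388.503.

Average inventory ≈ 388.5 kegs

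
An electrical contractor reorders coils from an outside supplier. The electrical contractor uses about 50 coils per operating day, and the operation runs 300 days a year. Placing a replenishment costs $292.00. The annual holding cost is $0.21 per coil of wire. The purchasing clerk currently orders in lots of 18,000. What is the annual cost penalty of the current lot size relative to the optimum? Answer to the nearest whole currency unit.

Extra cost ≈ $777 per year

Annual demand D = 50 × 300 = 15,000.
EOQ = √(2DS/H) = √(2 × 15,000 × 292 / 0.21) ≈ 6458.66.
Cost at Q* = (D/Q*)S + (Q*/2)H = √(2DSH) ≈ $1,356.32.
Cost at Q = 18,000: (15,000/18,000)×292 + (18,000/2)×0.21 = $243.33 + $1,890.00 = $2,133.33.
Excess = $2,133.33 − $1,356.32 = $777.01.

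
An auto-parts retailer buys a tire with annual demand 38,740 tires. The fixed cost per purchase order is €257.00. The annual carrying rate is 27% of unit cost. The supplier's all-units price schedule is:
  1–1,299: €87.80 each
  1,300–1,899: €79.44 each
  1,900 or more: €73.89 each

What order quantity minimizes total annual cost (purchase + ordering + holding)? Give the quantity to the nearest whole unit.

Q* ≈ 1,900 tires

Holding cost per unit per year at price C is H = 0.27·C.
Candidates are each tier's EOQ (if it falls in that tier) and each price-break quantity.
EOQ at €87.80 = 916.5 (feasible in tier 1): TC = 38,740×€87.80 + (38,740/916.5)×257 + (916.5/2)×0.27×€87.80 = €3,423,098.54.
EOQ at €79.44 = 963.5 < 1300, so use break Q=1300: TC = 38,740×€79.44 + (38,740/1300.0)×257 + (1300.0/2)×0.27×€79.44 = €3,099,105.92.
EOQ at €73.89 = 999.0 < 1900, so use break Q=1900: TC = 38,740×€73.89 + (38,740/1900.0)×257 + (1900.0/2)×0.27×€73.89 = €2,886,691.48.
Lowest total cost is €2,886,691.48 at Q = 1900.0.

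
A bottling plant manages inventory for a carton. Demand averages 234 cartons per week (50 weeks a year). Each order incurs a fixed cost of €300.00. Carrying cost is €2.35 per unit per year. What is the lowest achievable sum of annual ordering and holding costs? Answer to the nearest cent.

TC* ≈ €4,061.65

Annual demand D = 234 × 50 = 11,700.
Q* = √(2DS/H) = √(2 × 11,700 × 300 / 2.35) ≈ 1728.36.
At Q*, ordering cost (D/Q*)S equals holding cost (Q*/2)H, each = √(DSH/2).
Minimum total = √(2DSH) = √(2 × 11,700 × 300 × 2.35) ≈ 4061.650.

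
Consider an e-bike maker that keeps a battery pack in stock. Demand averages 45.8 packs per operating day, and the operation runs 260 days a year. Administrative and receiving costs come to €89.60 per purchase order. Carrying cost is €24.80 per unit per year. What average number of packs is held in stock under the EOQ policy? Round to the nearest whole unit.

Average inventory ≈ 147 packs

Annual demand D = 45.8 × 260 = 11,908.
The optimal lot size = √(2DS/H) = √(2 × 11,908 × 89.6 / 24.8) ≈ 293.33.
Average inventory = Q*/2 ≈ 293.33 / 2 = 146.667.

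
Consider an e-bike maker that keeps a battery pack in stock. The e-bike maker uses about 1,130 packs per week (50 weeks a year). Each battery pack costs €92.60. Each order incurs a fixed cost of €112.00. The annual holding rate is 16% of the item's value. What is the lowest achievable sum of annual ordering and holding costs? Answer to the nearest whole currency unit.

Annual demand D = 1,130 × 50 = 56,500.
Holding cost H = 0.16 × €92.60 = €14.8160 per unit per year.
EOQ = √(2DS/H) = √(2 × 56,500 × 112 / 14.816) ≈ 924.24.
At Q*, ordering cost (D/Q*)S equals holding cost (Q*/2)H, each = √(DSH/2).
Minimum total = √(2DSH) = √(2 × 56,500 × 112 × 14.816) ≈ 13693.476.

TC* ≈ €13,693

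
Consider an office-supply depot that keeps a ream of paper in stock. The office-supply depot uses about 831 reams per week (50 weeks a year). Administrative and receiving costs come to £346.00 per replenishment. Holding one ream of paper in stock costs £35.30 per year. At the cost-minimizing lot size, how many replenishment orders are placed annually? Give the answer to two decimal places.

Annual demand D = 831 × 50 = 41,550.
EOQ = √(2DS/H) = √(2 × 41,550 × 346 / 35.3) ≈ 902.51.
Orders per year = D / Q* = 41,550 / 902.51 ≈ 46.038.

N ≈ 46.04 orders per year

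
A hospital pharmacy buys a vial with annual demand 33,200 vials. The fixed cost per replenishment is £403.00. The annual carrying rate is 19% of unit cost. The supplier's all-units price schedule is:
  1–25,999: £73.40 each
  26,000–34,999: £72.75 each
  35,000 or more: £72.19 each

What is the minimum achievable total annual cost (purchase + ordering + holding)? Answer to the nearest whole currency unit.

Holding cost per unit per year at price C is H = 0.19·C.
For each price level, check whether its EOQ is feasible; otherwise the best quantity at that price is the breakpoint.
EOQ at £73.40 = 1385.2 (feasible in tier 1): TC = 33,200×£73.40 + (33,200/1385.2)×403 + (1385.2/2)×0.19×£73.40 = £2,456,197.97.
EOQ at £72.75 = 1391.4 < 26000, so use break Q=26000: TC = 33,200×£72.75 + (33,200/26000.0)×403 + (26000.0/2)×0.19×£72.75 = £2,595,507.10.
EOQ at £72.19 = 1396.8 < 35000, so use break Q=35000: TC = 33,200×£72.19 + (33,200/35000.0)×403 + (35000.0/2)×0.19×£72.19 = £2,637,122.02.
Lowest total cost among the candidates is at Q = 1385.2.

TC* ≈ £2,456,198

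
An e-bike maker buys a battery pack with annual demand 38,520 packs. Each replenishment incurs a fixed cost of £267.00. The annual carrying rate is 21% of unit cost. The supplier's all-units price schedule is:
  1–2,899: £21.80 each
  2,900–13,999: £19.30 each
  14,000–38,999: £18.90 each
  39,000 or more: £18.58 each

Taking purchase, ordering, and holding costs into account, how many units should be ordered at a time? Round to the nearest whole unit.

Holding cost per unit per year at price C is H = 0.21·C.
Candidates are each tier's EOQ (if it falls in that tier) and each price-break quantity.
EOQ at £21.80 = 2119.7 (feasible in tier 1): TC = 38,520×£21.80 + (38,520/2119.7)×267 + (2119.7/2)×0.21×£21.80 = £849,440.02.
EOQ at £19.30 = 2252.8 < 2900, so use break Q=2900: TC = 38,520×£19.30 + (38,520/2900.0)×267 + (2900.0/2)×0.21×£19.30 = £752,859.35.
EOQ at £18.90 = 2276.5 < 14000, so use break Q=14000: TC = 38,520×£18.90 + (38,520/14000.0)×267 + (14000.0/2)×0.21×£18.90 = £756,545.63.
EOQ at £18.58 = 2296.0 < 39000, so use break Q=39000: TC = 38,520×£18.58 + (38,520/39000.0)×267 + (39000.0/2)×0.21×£18.58 = £792,050.41.
Lowest total cost is £752,859.35 at Q = 2900.0.

Q* ≈ 2,900 packs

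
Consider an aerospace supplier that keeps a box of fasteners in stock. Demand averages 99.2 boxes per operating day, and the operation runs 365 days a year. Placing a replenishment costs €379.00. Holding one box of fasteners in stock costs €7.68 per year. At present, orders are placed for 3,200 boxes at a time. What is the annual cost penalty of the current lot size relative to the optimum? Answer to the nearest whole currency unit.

Annual demand D = 99.2 × 365 = 36,208.
EOQ = √(2DS/H) = √(2 × 36,208 × 379 / 7.68) ≈ 1890.41.
Cost at Q* = (D/Q*)S + (Q*/2)H = √(2DSH) ≈ €14,518.36.
Cost at Q = 3,200: (36,208/3,200)×379 + (3,200/2)×7.68 = €4,288.39 + €12,288.00 = €16,576.39.
Excess = €16,576.39 − €14,518.36 = €2,058.03.

Extra cost ≈ €2,058 per year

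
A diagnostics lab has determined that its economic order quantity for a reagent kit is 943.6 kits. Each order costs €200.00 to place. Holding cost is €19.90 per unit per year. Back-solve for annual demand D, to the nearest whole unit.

Squaring Q* = √(2DS/H) gives Q*² = 2DS/H.
From Q* = √(2DS/H): D = Q*²H / (2S) = 943.6² × 19.9 / (2 × 200) = 44296.453.

D ≈ 44,296 kits per year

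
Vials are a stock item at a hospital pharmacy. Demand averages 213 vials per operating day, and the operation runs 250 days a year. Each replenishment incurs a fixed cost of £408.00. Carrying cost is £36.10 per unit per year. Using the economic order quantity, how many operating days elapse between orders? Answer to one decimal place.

T ≈ 5.2 days

Annual demand D = 213 × 250 = 53,250.
Q* = √(2DS/H) = √(2 × 53,250 × 408 / 36.1) ≈ 1097.11.
Cycle time = Q*/D × 250 = 1097.11 / 53,250 × 250 ≈ 5.151 days.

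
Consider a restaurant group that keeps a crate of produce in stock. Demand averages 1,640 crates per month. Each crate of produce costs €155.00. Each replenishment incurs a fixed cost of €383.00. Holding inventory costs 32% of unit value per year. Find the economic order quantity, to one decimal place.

Annual demand D = 1,640 × 12 = 19,680.
Holding cost H = 0.32 × €155.00 = €49.6000 per unit per year.
EOQ = √(2DS / H) = √(2 × 19,680 × 383 / 49.6).
= √(15,074,880 / 49.6) = √303,929.0323 ≈ 551.298.

Q* ≈ 551.3 crates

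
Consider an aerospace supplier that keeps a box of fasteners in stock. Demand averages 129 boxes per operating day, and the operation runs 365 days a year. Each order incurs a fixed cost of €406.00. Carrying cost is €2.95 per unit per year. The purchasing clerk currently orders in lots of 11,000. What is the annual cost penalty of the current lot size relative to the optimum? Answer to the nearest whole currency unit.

Annual demand D = 129 × 365 = 47,085.
EOQ = √(2DS/H) = √(2 × 47,085 × 406 / 2.95) ≈ 3600.05.
Cost at Q* = (D/Q*)S + (Q*/2)H = √(2DSH) ≈ €10,620.14.
Cost at Q = 11,000: (47,085/11,000)×406 + (11,000/2)×2.95 = €1,737.86 + €16,225.00 = €17,962.86.
Excess = €17,962.86 − €10,620.14 = €7,342.72.

Extra cost ≈ €7,343 per year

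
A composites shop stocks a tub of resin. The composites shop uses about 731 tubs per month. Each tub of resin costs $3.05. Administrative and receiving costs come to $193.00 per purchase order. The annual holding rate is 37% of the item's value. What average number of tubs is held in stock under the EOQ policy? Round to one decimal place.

Annual demand D = 731 × 12 = 8,772.
Holding cost H = 0.37 × $3.05 = $1.1285 per unit per year.
The optimal lot size = √(2DS/H) = √(2 × 8,772 × 193 / 1.1285) ≈ 1732.18.
Average inventory = Q*/2 ≈ 1732.18 / 2 = 866.088.

Average inventory ≈ 866.1 tubs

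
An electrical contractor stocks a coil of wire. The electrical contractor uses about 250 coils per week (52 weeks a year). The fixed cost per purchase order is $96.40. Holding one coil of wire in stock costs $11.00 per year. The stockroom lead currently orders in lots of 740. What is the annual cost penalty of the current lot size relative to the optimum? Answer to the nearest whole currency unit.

Extra cost ≈ $513 per year

Annual demand D = 250 × 52 = 13,000.
EOQ = √(2DS/H) = √(2 × 13,000 × 96.4 / 11) ≈ 477.34.
Cost at Q* = (D/Q*)S + (Q*/2)H = √(2DSH) ≈ $5,250.75.
Cost at Q = 740: (13,000/740)×96.4 + (740/2)×11 = $1,693.51 + $4,070.00 = $5,763.51.
Excess = $5,763.51 − $5,250.75 = $512.76.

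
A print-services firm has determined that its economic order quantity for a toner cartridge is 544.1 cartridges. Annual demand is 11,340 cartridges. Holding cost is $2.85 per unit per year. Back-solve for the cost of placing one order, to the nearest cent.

The basic EOQ model gives Q* = √(2DS/H); rearrange for the unknown.
From Q* = √(2DS/H): S = Q*²H / (2D) = 544.1² × 2.85 / (2 × 11,340) = 37.2014.

S ≈ $37.20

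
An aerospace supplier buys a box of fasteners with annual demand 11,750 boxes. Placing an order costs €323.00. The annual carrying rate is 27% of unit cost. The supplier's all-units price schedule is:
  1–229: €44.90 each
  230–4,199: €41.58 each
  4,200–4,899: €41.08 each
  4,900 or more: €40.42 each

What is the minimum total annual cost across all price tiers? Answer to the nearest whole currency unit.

TC* ≈ €497,796

Holding cost per unit per year at price C is H = 0.27·C.
For each price level, check whether its EOQ is feasible; otherwise the best quantity at that price is the breakpoint.
Tier 1 (€44.90): EOQ = 791.3 exceeds tier's upper bound 229, so this tier is dominated.
EOQ at €41.58 = 822.3 (feasible in tier 2): TC = 11,750×€41.58 + (11,750/822.3)×323 + (822.3/2)×0.27×€41.58 = €497,796.22.
EOQ at €41.08 = 827.3 < 4200, so use break Q=4200: TC = 11,750×€41.08 + (11,750/4200.0)×323 + (4200.0/2)×0.27×€41.08 = €506,885.99.
EOQ at €40.42 = 834.0 < 4900, so use break Q=4900: TC = 11,750×€40.42 + (11,750/4900.0)×323 + (4900.0/2)×0.27×€40.42 = €502,447.37.
Lowest total cost among the candidates is at Q = 822.3.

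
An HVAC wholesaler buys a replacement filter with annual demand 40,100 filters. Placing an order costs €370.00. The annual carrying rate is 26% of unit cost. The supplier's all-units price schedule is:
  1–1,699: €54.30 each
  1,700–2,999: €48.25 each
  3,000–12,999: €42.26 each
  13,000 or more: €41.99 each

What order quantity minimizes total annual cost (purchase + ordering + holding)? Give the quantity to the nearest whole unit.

Q* ≈ 3,000 filters

Holding cost per unit per year at price C is H = 0.26·C.
Evaluate total cost at each tier's feasible EOQ or, if the EOQ is below the tier, at the tier's minimum quantity.
EOQ at €54.30 = 1449.8 (feasible in tier 1): TC = 40,100×€54.30 + (40,100/1449.8)×370 + (1449.8/2)×0.26×€54.30 = €2,197,897.96.
EOQ at €48.25 = 1538.0 < 1700, so use break Q=1700: TC = 40,100×€48.25 + (40,100/1700.0)×370 + (1700.0/2)×0.26×€48.25 = €1,954,215.90.
EOQ at €42.26 = 1643.4 < 3000, so use break Q=3000: TC = 40,100×€42.26 + (40,100/3000.0)×370 + (3000.0/2)×0.26×€42.26 = €1,716,053.07.
EOQ at €41.99 = 1648.6 < 13000, so use break Q=13000: TC = 40,100×€41.99 + (40,100/13000.0)×370 + (13000.0/2)×0.26×€41.99 = €1,755,903.41.
Lowest total cost is €1,716,053.07 at Q = 3000.0.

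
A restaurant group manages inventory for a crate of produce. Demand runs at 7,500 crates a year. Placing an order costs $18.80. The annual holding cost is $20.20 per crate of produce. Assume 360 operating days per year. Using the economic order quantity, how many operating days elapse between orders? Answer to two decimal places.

T ≈ 5.67 days

Q* = √(2DS/H) = √(2 × 7,500 × 18.8 / 20.2) ≈ 118.15.
Cycle time = Q*/D × 360 = 118.15 / 7,500 × 360 ≈ 5.671 days.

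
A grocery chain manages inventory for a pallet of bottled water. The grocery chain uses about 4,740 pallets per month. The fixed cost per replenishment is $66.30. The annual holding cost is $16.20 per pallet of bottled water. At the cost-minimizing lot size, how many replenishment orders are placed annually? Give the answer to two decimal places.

N ≈ 83.36 orders per year

Annual demand D = 4,740 × 12 = 56,880.
EOQ = √(2DS/H) = √(2 × 56,880 × 66.3 / 16.2) ≈ 682.33.
Orders per year = D / Q* = 56,880 / 682.33 ≈ 83.362.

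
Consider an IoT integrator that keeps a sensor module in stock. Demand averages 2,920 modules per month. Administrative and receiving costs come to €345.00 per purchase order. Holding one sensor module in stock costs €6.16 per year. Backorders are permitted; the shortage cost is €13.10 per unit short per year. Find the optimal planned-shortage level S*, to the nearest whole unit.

Annual demand D = 2,920 × 12 = 35,040.
With planned backorders, Q* = √(2DS/H) · √((H+B)/B).
√(2DS/H) = √(2 × 35,040 × 345 / 6.16) = 1981.145.
√((H+B)/B) = √((6.16+13.1)/13.1) = 1.2125.
Q* ≈ 2402.198.
S* = Q* · H/(H+B) = 2402.198 × 6.16/19.26 ≈ 768.304.

S* ≈ 768 modules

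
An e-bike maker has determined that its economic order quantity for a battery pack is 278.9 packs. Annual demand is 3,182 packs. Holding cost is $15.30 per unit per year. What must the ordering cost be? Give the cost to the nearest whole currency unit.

Squaring Q* = √(2DS/H) gives Q*² = 2DS/H.
From Q* = √(2DS/H): S = Q*²H / (2D) = 278.9² × 15.3 / (2 × 3,182) = 187.0072.

S ≈ $187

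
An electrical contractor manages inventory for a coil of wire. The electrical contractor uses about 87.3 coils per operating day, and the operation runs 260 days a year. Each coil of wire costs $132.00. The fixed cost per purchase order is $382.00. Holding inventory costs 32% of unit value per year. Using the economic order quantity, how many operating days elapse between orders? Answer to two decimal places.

Annual demand D = 87.3 × 260 = 22,698.
Holding cost H = 0.32 × $132.00 = $42.2400 per unit per year.
The optimal lot size = √(2DS/H) = √(2 × 22,698 × 382 / 42.24) ≈ 640.74.
Cycle time = Q*/D × 260 = 640.74 / 22,698 × 260 ≈ 7.339 days.

T ≈ 7.34 days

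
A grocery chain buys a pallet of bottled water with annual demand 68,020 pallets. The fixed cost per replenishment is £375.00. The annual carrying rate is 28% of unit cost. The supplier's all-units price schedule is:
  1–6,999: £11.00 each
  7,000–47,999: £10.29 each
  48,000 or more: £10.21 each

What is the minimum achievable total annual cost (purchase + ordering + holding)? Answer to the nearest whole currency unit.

Holding cost per unit per year at price C is H = 0.28·C.
Candidates are each tier's EOQ (if it falls in that tier) and each price-break quantity.
EOQ at £11.00 = 4069.8 (feasible in tier 1): TC = 68,020×£11.00 + (68,020/4069.8)×375 + (4069.8/2)×0.28×£11.00 = £760,755.00.
EOQ at £10.29 = 4207.9 < 7000, so use break Q=7000: TC = 68,020×£10.29 + (68,020/7000.0)×375 + (7000.0/2)×0.28×£10.29 = £713,653.93.
EOQ at £10.21 = 4224.3 < 48000, so use break Q=48000: TC = 68,020×£10.21 + (68,020/48000.0)×375 + (48000.0/2)×0.28×£10.21 = £763,626.81.
Lowest total cost among the candidates is at Q = 7000.0.

TC* ≈ £713,654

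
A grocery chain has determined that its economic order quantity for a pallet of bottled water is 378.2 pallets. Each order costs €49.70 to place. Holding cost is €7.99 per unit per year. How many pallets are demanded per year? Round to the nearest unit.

D ≈ 11,498 pallets per year

Squaring Q* = √(2DS/H) gives Q*² = 2DS/H.
From Q* = √(2DS/H): D = Q*²H / (2S) = 378.2² × 7.99 / (2 × 49.7) = 11497.501.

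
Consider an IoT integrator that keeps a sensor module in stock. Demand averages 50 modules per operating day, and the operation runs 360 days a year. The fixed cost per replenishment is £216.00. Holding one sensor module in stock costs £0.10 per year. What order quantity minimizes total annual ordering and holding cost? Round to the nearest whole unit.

Annual demand D = 50 × 360 = 18,000.
EOQ = √(2DS / H) = √(2 × 18,000 × 216 / 0.1).
= √(7,776,000 / 0.1) = √77,760,000 ≈ 8818.163.

Q* ≈ 8,818 modules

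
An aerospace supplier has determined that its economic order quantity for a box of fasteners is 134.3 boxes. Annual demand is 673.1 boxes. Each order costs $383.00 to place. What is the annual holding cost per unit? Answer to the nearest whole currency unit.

The basic EOQ model gives Q* = √(2DS/H); rearrange for the unknown.
From Q* = √(2DS/H): H = 2DS / Q*² = 2 × 673.1 × 383 / 134.3² = 28.5862.

H ≈ $29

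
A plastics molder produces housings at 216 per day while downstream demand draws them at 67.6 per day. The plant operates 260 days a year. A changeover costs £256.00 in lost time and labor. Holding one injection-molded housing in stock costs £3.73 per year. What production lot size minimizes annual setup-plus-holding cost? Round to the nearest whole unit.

Annual demand D = 67.6 × 260 = 17,576.
Production build-up factor (1 − d/p) = 1 − 67.6/216 = 0.6870.
Q* = √(2DS / (H(1 − d/p))) = √(2 × 17,576 × 256 / (3.73 × 0.6870)).
= √(8,998,912 / 2.5626) ≈ 1873.918.

Q* ≈ 1,874 housings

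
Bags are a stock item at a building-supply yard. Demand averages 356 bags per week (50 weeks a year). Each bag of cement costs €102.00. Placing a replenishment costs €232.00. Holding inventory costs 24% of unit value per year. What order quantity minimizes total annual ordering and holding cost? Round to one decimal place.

Annual demand D = 356 × 50 = 17,800.
Holding cost H = 0.24 × €102.00 = €24.4800 per unit per year.
EOQ = √(2DS / H) = √(2 × 17,800 × 232 / 24.48).
= √(8,259,200 / 24.48) = √337,385.6209 ≈ 580.849.

Q* ≈ 580.8 bags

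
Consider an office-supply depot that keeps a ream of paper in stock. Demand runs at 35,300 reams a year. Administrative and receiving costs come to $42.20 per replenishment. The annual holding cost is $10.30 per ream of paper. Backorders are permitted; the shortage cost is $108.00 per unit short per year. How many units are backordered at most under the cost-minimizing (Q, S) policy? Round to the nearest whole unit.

S* ≈ 49 reams

With planned backorders, Q* = √(2DS/H) · √((H+B)/B).
√(2DS/H) = √(2 × 35,300 × 42.2 / 10.3) = 537.824.
√((H+B)/B) = √((10.3+108)/108) = 1.0466.
Q* ≈ 562.886.
S* = Q* · H/(H+B) = 562.886 × 10.3/118.3 ≈ 49.009.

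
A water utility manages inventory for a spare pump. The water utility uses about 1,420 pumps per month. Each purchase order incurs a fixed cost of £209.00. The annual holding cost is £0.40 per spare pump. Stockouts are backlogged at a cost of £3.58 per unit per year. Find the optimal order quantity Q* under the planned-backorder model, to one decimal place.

Q* ≈ 4,449.3 pumps

Annual demand D = 1,420 × 12 = 17,040.
With planned backorders, Q* = √(2DS/H) · √((H+B)/B).
√(2DS/H) = √(2 × 17,040 × 209 / 0.4) = 4219.810.
√((H+B)/B) = √((0.4+3.58)/3.58) = 1.0544.
Q* ≈ 4449.313.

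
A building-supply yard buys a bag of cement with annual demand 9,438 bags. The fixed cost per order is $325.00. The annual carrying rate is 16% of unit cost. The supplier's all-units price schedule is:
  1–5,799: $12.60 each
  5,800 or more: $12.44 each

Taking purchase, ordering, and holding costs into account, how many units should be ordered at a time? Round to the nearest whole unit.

Holding cost per unit per year at price C is H = 0.16·C.
Candidates are each tier's EOQ (if it falls in that tier) and each price-break quantity.
EOQ at $12.60 = 1744.4 (feasible in tier 1): TC = 9,438×$12.60 + (9,438/1744.4)×325 + (1744.4/2)×0.16×$12.60 = $122,435.55.
EOQ at $12.44 = 1755.6 < 5800, so use break Q=5800: TC = 9,438×$12.44 + (9,438/5800.0)×325 + (5800.0/2)×0.16×$12.44 = $123,709.73.
Lowest total cost is $122,435.55 at Q = 1744.4.

Q* ≈ 1,744 bags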